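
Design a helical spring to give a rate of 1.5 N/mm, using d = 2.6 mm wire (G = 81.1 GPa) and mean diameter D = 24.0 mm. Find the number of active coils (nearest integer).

N_a = Gd⁴/(8D³k) = (81.1×10³ × 2.6⁴)/(8 × 24.0³ × 1.5)
    = 3.70608e+06 / 165888 = 22.34 → 22 coils

22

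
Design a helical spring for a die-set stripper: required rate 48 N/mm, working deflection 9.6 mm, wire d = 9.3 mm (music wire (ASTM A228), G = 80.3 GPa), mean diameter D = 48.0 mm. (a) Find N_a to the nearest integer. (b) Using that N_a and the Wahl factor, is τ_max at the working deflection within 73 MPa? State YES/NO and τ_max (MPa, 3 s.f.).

N_a = Gd⁴/(8D³k) = (80.3×10³)(9.3⁴)/(8·48.0³·48) = 14.14 → N_a = 14
Actual rate k = Gd⁴/(8D³·14) = 48.496 N/mm
Working load F = kδ = 48.496·9.6 = 465.56 N
C = 48.0/9.3 = 5.1613; K_W = (4C−1)/(4C−4)+0.615/C = 1.2994
τ_max = K_W·8FD/(πd³) = 1.2994·70.747 = 91.928 MPa
τ_max > 73 MPa → exceeds allowable

(a) 14 coils; (b) NO, τ_max = 91.9 MPa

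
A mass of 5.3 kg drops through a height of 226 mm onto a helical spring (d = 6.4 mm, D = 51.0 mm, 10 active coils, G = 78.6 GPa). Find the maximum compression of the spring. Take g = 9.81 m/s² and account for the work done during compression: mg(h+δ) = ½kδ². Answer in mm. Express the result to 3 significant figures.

47.9 mm

k = Gd⁴/(8D³N_a) = (78.6×10³)(6.4⁴)/(8·51.0³·10) = 12.426 N/mm
W = mg = 5.3 × 9.81 = 51.993 N
½kδ² − Wδ − Wh = 0 → δ = (W + √(W² + 2kWh))/k
δ = (51.993 + √(2703.3 + 292029))/12.426 = (51.993 + 542.89)/12.426 = 47.873 mm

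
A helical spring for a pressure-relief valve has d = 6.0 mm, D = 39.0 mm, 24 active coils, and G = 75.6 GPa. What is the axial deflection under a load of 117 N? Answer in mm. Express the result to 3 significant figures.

13.6 mm

k = Gd⁴/(8D³N_a) = (75.6×10³)(6.0⁴)/(8·39.0³·24) = 8.6026 N/mm
δ = F/k = 117 / 8.6026 = 13.6 mm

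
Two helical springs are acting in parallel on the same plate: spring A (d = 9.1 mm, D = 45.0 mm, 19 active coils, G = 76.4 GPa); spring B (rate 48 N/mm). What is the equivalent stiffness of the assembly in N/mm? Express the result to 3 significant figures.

85.8 N/mm

k_A = Gd⁴/(8D³N_a) = (76.4×10³)(9.1⁴)/(8·45.0³·19) = 37.825 N/mm
Parallel: k_eq = 37.825 + 48 = 85.825 N/mm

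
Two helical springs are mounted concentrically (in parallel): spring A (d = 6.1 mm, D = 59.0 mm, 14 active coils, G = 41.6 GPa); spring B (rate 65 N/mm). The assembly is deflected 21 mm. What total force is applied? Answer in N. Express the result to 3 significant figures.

k_A = Gd⁴/(8D³N_a) = (41.6×10³)(6.1⁴)/(8·59.0³·14) = 2.504 N/mm
Parallel: k_eq = 2.504 + 65 = 67.504 N/mm
F = k_eq·δ = 67.504·21 = 1417.6 N

1420 N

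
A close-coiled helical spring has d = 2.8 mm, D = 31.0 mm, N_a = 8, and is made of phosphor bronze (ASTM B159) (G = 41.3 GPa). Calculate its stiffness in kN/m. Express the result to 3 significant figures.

1.33 kN/m

k = Gd⁴/(8D³N_a) = (41.3×10³ × 2.8⁴) / (8 × 31.0³ × 8)
  = 2.53853e+06 / 1.90662e+06 = 1.3314 N/mm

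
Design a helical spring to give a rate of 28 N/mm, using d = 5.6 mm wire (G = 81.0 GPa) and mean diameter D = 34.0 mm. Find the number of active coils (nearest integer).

N_a = Gd⁴/(8D³k) = (81.0×10³ × 5.6⁴)/(8 × 34.0³ × 28)
    = 7.96594e+07 / 8.8041e+06 = 9.048 → 9 coils

9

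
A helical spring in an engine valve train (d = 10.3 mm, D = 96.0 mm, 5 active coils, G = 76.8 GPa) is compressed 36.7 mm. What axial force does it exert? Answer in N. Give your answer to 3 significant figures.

k = Gd⁴/(8D³N_a) = (76.8×10³)(10.3⁴)/(8·96.0³·5) = 24.425 N/mm
F = k·δ = 24.425 × 36.7 = 896.4 N

896 N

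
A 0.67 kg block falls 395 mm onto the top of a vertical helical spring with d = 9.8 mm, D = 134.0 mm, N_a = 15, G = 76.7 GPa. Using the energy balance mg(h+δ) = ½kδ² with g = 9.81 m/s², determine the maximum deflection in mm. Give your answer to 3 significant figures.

k = Gd⁴/(8D³N_a) = (76.7×10³)(9.8⁴)/(8·134.0³·15) = 2.4502 N/mm
W = mg = 0.67 × 9.81 = 6.5727 N
½kδ² − Wδ − Wh = 0 → δ = (W + √(W² + 2kWh))/k
δ = (6.5727 + √(43.2 + 12722.6))/2.4502 = (6.5727 + 112.99)/2.4502 = 48.795 mm

48.8 mm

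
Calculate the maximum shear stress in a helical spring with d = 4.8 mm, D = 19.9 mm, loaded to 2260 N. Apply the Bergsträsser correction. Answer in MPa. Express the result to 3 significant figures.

1420 MPa

Spring index C = D/d = 19.9/4.8 = 4.1458
K_B = (4C+2)/(4C−3) = 18.583/13.583 = 1.3681
τ₀ = 8FD/(πd³) = 8·2260·19.9/(π·4.8³) = 359792/347.44 = 1035.6 MPa
τ_max = K·τ₀ = 1.3681 × 1035.6 = 1416.8 MPa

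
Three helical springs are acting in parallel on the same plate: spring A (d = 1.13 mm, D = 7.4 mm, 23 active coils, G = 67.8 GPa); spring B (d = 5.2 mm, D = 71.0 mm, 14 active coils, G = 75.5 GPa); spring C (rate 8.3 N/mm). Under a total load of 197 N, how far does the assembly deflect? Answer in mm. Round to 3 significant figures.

17.7 mm

k_A = Gd⁴/(8D³N_a) = (67.8×10³)(1.13⁴)/(8·7.4³·23) = 1.4826 N/mm
k_B = Gd⁴/(8D³N_a) = (75.5×10³)(5.2⁴)/(8·71.0³·14) = 1.3771 N/mm
Parallel: k_eq = 1.4826 + 1.3771 + 8.3 = 11.16 N/mm
δ = F/k_eq = 197/11.16 = 17.653 mm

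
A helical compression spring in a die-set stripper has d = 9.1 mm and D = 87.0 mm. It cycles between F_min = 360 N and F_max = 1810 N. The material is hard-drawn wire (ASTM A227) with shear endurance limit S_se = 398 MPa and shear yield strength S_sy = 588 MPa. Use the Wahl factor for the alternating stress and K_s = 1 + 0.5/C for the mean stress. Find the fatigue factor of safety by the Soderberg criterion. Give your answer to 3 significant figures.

C = D/d = 87.0/9.1 = 9.5604; K_W = (4C−1)/(4C−4)+0.615/C = 1.1519; K_s = 1+0.5/C = 1.0523
F_a = (F_max−F_min)/2 = 725 N; F_m = (F_max+F_min)/2 = 1085 N
τ_a = K_W·8F_aD/(πd³) = 1.1519 × 213.14 = 245.53 MPa
τ_m = K_s·8F_mD/(πd³) = 1.0523 × 318.98 = 335.66 MPa
Soderberg: 1/n_f = τ_a/S_se + τ_m/S_sy = 245.53/398 + 335.66/588 = 0.61691 + 0.57086 = 1.1878
n_f = 1/1.1878 = 0.8419

0.842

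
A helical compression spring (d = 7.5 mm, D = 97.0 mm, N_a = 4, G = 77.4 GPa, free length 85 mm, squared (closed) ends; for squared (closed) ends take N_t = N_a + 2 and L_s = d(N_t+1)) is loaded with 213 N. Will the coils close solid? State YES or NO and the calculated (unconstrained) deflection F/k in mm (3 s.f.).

NO, δ = 25.4 mm

k = Gd⁴/(8D³N_a) = (77.4×10³)(7.5⁴)/(8·97.0³·4) = 8.3853 N/mm
N_t = 6; L_s = 7.5·7 = 52.5 mm; δ_solid = L₀ − L_s = 85 − 52.5 = 32.5 mm
δ = F/k = 213/8.3853 = 25.401 mm
δ < δ_solid → spring does not go solid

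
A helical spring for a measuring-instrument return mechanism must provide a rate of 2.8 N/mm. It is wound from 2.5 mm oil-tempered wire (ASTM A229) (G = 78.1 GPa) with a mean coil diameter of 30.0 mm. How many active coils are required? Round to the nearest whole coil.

5

N_a = Gd⁴/(8D³k) = (78.1×10³ × 2.5⁴)/(8 × 30.0³ × 2.8)
    = 3.05078e+06 / 604800 = 5.044 → 5 coils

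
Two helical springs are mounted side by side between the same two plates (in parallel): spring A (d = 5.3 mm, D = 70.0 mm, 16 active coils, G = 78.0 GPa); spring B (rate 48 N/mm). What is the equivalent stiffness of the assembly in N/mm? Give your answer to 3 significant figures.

k_A = Gd⁴/(8D³N_a) = (78.0×10³)(5.3⁴)/(8·70.0³·16) = 1.4018 N/mm
Parallel: k_eq = 1.4018 + 48 = 49.402 N/mm

49.4 N/mm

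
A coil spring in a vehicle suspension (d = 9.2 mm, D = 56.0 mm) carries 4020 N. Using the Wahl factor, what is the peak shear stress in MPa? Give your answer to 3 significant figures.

919 MPa

Spring index C = D/d = 56.0/9.2 = 6.0870
K_W = (4C−1)/(4C−4) + 0.615/C = 23.348/20.348 + 0.1010 = 1.2485
τ₀ = 8FD/(πd³) = 8·4020·56.0/(π·9.2³) = 1.80096e+06/2446.3 = 736.19 MPa
τ_max = K·τ₀ = 1.2485 × 736.19 = 919.11 MPa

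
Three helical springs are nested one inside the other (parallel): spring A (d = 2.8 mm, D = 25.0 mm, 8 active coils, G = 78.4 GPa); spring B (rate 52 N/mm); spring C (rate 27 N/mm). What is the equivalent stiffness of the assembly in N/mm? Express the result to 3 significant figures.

83.8 N/mm

k_A = Gd⁴/(8D³N_a) = (78.4×10³)(2.8⁴)/(8·25.0³·8) = 4.8189 N/mm
Parallel: k_eq = 4.8189 + 52 + 27 = 83.819 N/mm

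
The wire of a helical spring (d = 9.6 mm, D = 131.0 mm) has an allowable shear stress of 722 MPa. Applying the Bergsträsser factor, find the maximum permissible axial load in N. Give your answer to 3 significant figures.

1750 N

C = D/d = 131.0/9.6 = 13.6458
K_B = (4C+2)/(4C−3) = 56.583/51.583 = 1.0969
τ_max = K·8FD/(πd³) → F_max = τ_allow·πd³/(8DK)
F_max = 722·π·9.6³/(8·131.0·1.0969) = 2.0068e+06/1149.6 = 1745.7 N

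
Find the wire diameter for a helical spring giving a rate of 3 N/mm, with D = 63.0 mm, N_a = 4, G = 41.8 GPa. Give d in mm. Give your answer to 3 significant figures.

d = (8D³N_a·k / G)^(1/4) = (8·63.0³·4·3 / (41.8×10³))^0.25
  = (574.27)^0.25 = 4.8953 mm

4.90 mm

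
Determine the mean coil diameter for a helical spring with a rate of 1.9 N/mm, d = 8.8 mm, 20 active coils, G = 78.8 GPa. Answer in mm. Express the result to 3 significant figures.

116 mm

D = (Gd⁴/(8N_a·k))^(1/3) = (78.8×10³·8.8⁴/(8·20·1.9))^(1/3)
  = (1.55447e+06)^(1/3) = 115.8407 mm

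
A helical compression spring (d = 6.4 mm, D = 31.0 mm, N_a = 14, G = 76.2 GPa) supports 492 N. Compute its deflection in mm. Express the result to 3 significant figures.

k = Gd⁴/(8D³N_a) = (76.2×10³)(6.4⁴)/(8·31.0³·14) = 38.315 N/mm
δ = F/k = 492 / 38.315 = 12.841 mm

12.8 mm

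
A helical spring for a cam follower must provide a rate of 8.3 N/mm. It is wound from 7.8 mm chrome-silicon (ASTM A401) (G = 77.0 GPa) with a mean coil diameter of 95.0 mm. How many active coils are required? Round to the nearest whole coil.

5

N_a = Gd⁴/(8D³k) = (77.0×10³ × 7.8⁴)/(8 × 95.0³ × 8.3)
    = 2.85016e+08 / 5.69297e+07 = 5.006 → 5 coils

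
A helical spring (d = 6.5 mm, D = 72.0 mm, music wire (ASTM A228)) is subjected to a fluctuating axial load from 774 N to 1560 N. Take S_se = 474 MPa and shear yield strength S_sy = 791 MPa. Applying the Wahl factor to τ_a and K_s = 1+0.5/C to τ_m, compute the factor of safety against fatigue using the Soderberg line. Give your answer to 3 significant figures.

C = D/d = 72.0/6.5 = 11.0769; K_W = (4C−1)/(4C−4)+0.615/C = 1.1299; K_s = 1+0.5/C = 1.0451
F_a = (F_max−F_min)/2 = 393 N; F_m = (F_max+F_min)/2 = 1167 N
τ_a = K_W·8F_aD/(πd³) = 1.1299 × 262.38 = 296.47 MPa
τ_m = K_s·8F_mD/(πd³) = 1.0451 × 779.12 = 814.29 MPa
Soderberg: 1/n_f = τ_a/S_se + τ_m/S_sy = 296.47/474 + 814.29/791 = 0.62547 + 1.02944 = 1.6549
n_f = 1/1.6549 = 0.6043

0.604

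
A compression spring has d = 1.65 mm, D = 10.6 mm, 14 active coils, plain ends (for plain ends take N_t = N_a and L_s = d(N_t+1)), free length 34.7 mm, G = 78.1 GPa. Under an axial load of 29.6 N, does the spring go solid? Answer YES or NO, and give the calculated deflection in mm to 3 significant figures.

NO, δ = 6.82 mm

k = Gd⁴/(8D³N_a) = (78.1×10³)(1.65⁴)/(8·10.6³·14) = 4.3396 N/mm
N_t = 14; L_s = 1.65·15 = 24.75 mm; δ_solid = L₀ − L_s = 34.7 − 24.75 = 9.95 mm
δ = F/k = 29.6/4.3396 = 6.8209 mm
δ < δ_solid → spring does not go solid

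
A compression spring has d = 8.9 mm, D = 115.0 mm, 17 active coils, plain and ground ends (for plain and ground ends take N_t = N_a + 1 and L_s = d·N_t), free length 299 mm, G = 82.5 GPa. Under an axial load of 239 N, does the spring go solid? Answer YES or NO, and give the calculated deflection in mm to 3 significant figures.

k = Gd⁴/(8D³N_a) = (82.5×10³)(8.9⁴)/(8·115.0³·17) = 2.5025 N/mm
N_t = 18; L_s = 8.9·18 = 160.2 mm; δ_solid = L₀ − L_s = 299 − 160.2 = 138.8 mm
δ = F/k = 239/2.5025 = 95.503 mm
δ < δ_solid → spring does not go solid

NO, δ = 95.5 mm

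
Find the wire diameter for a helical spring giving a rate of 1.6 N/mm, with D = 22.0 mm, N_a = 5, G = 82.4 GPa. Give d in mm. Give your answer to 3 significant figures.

1.70 mm

d = (8D³N_a·k / G)^(1/4) = (8·22.0³·5·1.6 / (82.4×10³))^0.25
  = (8.2703)^0.25 = 1.6958 mm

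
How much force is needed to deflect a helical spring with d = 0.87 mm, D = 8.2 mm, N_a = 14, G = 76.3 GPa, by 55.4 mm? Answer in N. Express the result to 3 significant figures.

k = Gd⁴/(8D³N_a) = (76.3×10³)(0.87⁴)/(8·8.2³·14) = 0.70785 N/mm
F = k·δ = 0.70785 × 55.4 = 39.215 N

39.2 N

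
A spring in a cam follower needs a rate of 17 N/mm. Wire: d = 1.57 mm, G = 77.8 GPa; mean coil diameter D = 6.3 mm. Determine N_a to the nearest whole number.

14

N_a = Gd⁴/(8D³k) = (77.8×10³ × 1.57⁴)/(8 × 6.3³ × 17)
    = 472692 / 34006.4 = 13.9 → 14 coils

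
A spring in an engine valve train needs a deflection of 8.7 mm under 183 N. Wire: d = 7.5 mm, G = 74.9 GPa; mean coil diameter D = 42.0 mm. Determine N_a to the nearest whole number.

Required rate k = F/δ = 183/8.7 = 21.034 N/mm
N_a = Gd⁴/(8D³k) = (74.9×10³ × 7.5⁴)/(8 × 42.0³ × 21.034)
    = 2.36988e+08 / 1.24672e+07 = 19.01 → 19 coils

19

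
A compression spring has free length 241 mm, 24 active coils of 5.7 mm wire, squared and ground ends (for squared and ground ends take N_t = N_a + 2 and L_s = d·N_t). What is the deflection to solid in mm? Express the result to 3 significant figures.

92.8 mm

N_t = 26; L_s = 5.7·26 = 148.2 mm
δ_solid = L₀ − L_s = 241 − 148.2 = 92.8 mm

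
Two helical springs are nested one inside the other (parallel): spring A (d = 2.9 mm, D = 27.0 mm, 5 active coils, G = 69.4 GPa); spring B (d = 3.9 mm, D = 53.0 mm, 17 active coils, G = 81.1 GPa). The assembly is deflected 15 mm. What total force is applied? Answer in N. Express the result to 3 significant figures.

k_A = Gd⁴/(8D³N_a) = (69.4×10³)(2.9⁴)/(8·27.0³·5) = 6.2345 N/mm
k_B = Gd⁴/(8D³N_a) = (81.1×10³)(3.9⁴)/(8·53.0³·17) = 0.92664 N/mm
Parallel: k_eq = 6.2345 + 0.92664 = 7.1611 N/mm
F = k_eq·δ = 7.1611·15 = 107.42 N

107 N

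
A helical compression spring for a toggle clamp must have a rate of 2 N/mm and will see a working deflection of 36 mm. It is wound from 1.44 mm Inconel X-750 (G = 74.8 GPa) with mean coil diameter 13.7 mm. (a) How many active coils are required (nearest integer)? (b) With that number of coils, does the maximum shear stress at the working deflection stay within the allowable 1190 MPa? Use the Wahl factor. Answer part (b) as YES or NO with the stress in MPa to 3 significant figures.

(a) 8 coils; (b) YES, τ_max = 948 MPa

N_a = Gd⁴/(8D³k) = (74.8×10³)(1.44⁴)/(8·13.7³·2) = 7.818 → N_a = 8
Actual rate k = Gd⁴/(8D³·8) = 1.9544 N/mm
Working load F = kδ = 1.9544·36 = 70.358 N
C = 13.7/1.44 = 9.5139; K_W = (4C−1)/(4C−4)+0.615/C = 1.1527
τ_max = K_W·8FD/(πd³) = 1.1527·822.03 = 947.58 MPa
τ_max ≤ 1190 MPa → acceptable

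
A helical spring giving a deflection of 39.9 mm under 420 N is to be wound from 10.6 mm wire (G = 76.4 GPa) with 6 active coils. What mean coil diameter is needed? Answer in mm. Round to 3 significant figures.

124 mm

Required rate k = F/δ = 420/39.9 = 10.526 N/mm
D = (Gd⁴/(8N_a·k))^(1/3) = (76.4×10³·10.6⁴/(8·6·10.526))^(1/3)
  = (1.90897e+06)^(1/3) = 124.0508 mm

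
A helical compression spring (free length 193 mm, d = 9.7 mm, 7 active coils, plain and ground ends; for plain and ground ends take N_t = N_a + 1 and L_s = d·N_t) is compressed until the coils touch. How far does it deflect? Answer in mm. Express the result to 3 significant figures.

115 mm

N_t = 8; L_s = 9.7·8 = 77.6 mm
δ_solid = L₀ − L_s = 193 − 77.6 = 115.4 mm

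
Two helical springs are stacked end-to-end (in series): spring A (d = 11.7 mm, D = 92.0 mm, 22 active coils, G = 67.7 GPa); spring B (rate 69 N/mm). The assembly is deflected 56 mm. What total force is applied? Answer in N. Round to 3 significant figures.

k_A = Gd⁴/(8D³N_a) = (67.7×10³)(11.7⁴)/(8·92.0³·22) = 9.2567 N/mm
Series: 1/k_eq = 1/9.2567 + 1/69 = 0.12252; k_eq = 8.1618 N/mm
F = k_eq·δ = 8.1618·56 = 457.06 N

457 N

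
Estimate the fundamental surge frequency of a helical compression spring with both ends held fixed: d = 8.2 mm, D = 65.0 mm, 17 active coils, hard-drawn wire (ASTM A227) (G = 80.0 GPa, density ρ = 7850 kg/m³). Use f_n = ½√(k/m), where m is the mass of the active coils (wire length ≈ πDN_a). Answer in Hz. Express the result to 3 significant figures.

k = Gd⁴/(8D³N_a) = (80.0×10³)(8.2⁴)/(8·65.0³·17) = 9.6843 N/mm = 9684.3 N/m
Wire length L = πDN_a = π·65.0·17 = 3471.5 mm
m = ρ·(πd²/4)·L = 7850 × 52.81×10⁻⁶ m² × 3.4715 m = 1.4391 kg
f_n = ½√(k/m) = 0.5·√(9684.3/1.4391) = 0.5·√(6729.3) = 41.016 Hz

41.0 Hz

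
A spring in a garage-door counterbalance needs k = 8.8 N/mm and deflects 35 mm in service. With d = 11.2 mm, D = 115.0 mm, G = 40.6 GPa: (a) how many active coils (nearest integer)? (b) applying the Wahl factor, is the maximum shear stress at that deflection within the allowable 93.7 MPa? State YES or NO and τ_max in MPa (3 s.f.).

(a) 6 coils; (b) YES, τ_max = 72.8 MPa

N_a = Gd⁴/(8D³k) = (40.6×10³)(11.2⁴)/(8·115.0³·8.8) = 5.967 → N_a = 6
Actual rate k = Gd⁴/(8D³·6) = 8.7511 N/mm
Working load F = kδ = 8.7511·35 = 306.29 N
C = 115.0/11.2 = 10.2679; K_W = (4C−1)/(4C−4)+0.615/C = 1.1408
τ_max = K_W·8FD/(πd³) = 1.1408·63.843 = 72.834 MPa
τ_max ≤ 93.7 MPa → acceptable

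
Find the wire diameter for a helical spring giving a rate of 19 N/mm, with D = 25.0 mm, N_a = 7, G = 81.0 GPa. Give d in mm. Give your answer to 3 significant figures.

3.79 mm

d = (8D³N_a·k / G)^(1/4) = (8·25.0³·7·19 / (81.0×10³))^0.25
  = (205.25)^0.25 = 3.7850 mm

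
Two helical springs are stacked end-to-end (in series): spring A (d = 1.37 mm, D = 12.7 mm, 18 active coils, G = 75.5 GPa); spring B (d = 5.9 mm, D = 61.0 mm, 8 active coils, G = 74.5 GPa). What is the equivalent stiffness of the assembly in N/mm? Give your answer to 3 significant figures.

0.787 N/mm

k_A = Gd⁴/(8D³N_a) = (75.5×10³)(1.37⁴)/(8·12.7³·18) = 0.90169 N/mm
k_B = Gd⁴/(8D³N_a) = (74.5×10³)(5.9⁴)/(8·61.0³·8) = 6.2143 N/mm
Series: 1/k_eq = 1/0.90169 + 1/6.2143 = 1.27; k_eq = 0.78743 N/mm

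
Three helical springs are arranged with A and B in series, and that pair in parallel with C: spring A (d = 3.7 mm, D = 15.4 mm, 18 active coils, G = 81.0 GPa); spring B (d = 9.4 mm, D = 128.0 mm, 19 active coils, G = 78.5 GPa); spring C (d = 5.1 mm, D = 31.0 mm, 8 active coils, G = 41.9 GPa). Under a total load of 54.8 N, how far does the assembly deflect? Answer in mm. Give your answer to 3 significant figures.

3.29 mm

k_A = Gd⁴/(8D³N_a) = (81.0×10³)(3.7⁴)/(8·15.4³·18) = 28.865 N/mm
k_B = Gd⁴/(8D³N_a) = (78.5×10³)(9.4⁴)/(8·128.0³·19) = 1.9227 N/mm
k_C = Gd⁴/(8D³N_a) = (41.9×10³)(5.1⁴)/(8·31.0³·8) = 14.867 N/mm
Springs A,B series: k_AB = 1/(1/28.865+1/1.9227) = 1.8026 N/mm; parallel with C: k_eq = 1.8026+14.867 = 16.67 N/mm
δ = F/k_eq = 54.8/16.67 = 3.2874 mm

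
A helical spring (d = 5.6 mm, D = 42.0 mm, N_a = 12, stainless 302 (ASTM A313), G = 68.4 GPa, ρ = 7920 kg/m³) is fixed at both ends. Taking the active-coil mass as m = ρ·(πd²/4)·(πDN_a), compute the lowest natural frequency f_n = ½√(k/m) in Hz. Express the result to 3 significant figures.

87.5 Hz

k = Gd⁴/(8D³N_a) = (68.4×10³)(5.6⁴)/(8·42.0³·12) = 9.4578 N/mm = 9457.8 N/m
Wire length L = πDN_a = π·42.0·12 = 1583.4 mm
m = ρ·(πd²/4)·L = 7920 × 24.63×10⁻⁶ m² × 1.5834 m = 0.30887 kg
f_n = ½√(k/m) = 0.5·√(9457.8/0.30887) = 0.5·√(30621) = 87.494 Hz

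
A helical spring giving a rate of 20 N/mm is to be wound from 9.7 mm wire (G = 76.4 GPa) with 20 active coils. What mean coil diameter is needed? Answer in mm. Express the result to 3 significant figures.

D = (Gd⁴/(8N_a·k))^(1/3) = (76.4×10³·9.7⁴/(8·20·20))^(1/3)
  = (211364)^(1/3) = 59.5676 mm

59.6 mm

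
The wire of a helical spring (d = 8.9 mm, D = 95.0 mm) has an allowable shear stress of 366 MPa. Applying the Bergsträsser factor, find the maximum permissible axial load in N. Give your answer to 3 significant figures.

C = D/d = 95.0/8.9 = 10.6742
K_B = (4C+2)/(4C−3) = 44.697/39.697 = 1.1260
τ_max = K·8FD/(πd³) → F_max = τ_allow·πd³/(8DK)
F_max = 366·π·8.9³/(8·95.0·1.1260) = 8.1059e+05/855.73 = 947.25 N

947 N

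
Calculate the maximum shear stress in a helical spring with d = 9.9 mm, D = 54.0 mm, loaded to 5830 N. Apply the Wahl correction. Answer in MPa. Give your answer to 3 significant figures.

1060 MPa

Spring index C = D/d = 54.0/9.9 = 5.4545
K_W = (4C−1)/(4C−4) + 0.615/C = 20.818/17.818 + 0.1128 = 1.2811
τ₀ = 8FD/(πd³) = 8·5830·54.0/(π·9.9³) = 2.51856e+06/3048.3 = 826.22 MPa
τ_max = K·τ₀ = 1.2811 × 826.22 = 1058.5 MPa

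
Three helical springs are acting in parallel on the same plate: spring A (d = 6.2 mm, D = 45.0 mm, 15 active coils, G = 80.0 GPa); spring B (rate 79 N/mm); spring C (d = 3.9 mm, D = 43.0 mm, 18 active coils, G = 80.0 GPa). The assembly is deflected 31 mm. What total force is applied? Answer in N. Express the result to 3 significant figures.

k_A = Gd⁴/(8D³N_a) = (80.0×10³)(6.2⁴)/(8·45.0³·15) = 10.81 N/mm
k_C = Gd⁴/(8D³N_a) = (80.0×10³)(3.9⁴)/(8·43.0³·18) = 1.6165 N/mm
Parallel: k_eq = 10.81 + 79 + 1.6165 = 91.427 N/mm
F = k_eq·δ = 91.427·31 = 2834.2 N

2830 N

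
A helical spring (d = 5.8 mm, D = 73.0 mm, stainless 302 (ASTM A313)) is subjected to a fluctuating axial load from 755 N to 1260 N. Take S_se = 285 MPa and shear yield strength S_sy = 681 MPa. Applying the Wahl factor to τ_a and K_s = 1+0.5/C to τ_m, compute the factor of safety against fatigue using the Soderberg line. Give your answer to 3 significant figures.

0.416

C = D/d = 73.0/5.8 = 12.5862; K_W = (4C−1)/(4C−4)+0.615/C = 1.1136; K_s = 1+0.5/C = 1.0397
F_a = (F_max−F_min)/2 = 252.5 N; F_m = (F_max+F_min)/2 = 1007.5 N
τ_a = K_W·8F_aD/(πd³) = 1.1136 × 240.57 = 267.9 MPa
τ_m = K_s·8F_mD/(πd³) = 1.0397 × 959.9 = 998.03 MPa
Soderberg: 1/n_f = τ_a/S_se + τ_m/S_sy = 267.9/285 + 998.03/681 = 0.93999 + 1.46553 = 2.4055
n_f = 1/2.4055 = 0.4157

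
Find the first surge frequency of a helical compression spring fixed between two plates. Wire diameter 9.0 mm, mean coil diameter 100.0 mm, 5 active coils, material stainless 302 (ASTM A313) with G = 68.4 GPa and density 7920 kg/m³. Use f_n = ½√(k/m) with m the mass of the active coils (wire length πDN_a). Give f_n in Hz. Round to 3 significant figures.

k = Gd⁴/(8D³N_a) = (68.4×10³)(9.0⁴)/(8·100.0³·5) = 11.219 N/mm = 11219 N/m
Wire length L = πDN_a = π·100.0·5 = 1570.8 mm
m = ρ·(πd²/4)·L = 7920 × 63.617×10⁻⁶ m² × 1.5708 m = 0.79144 kg
f_n = ½√(k/m) = 0.5·√(11219/0.79144) = 0.5·√(14176) = 59.531 Hz

59.5 Hz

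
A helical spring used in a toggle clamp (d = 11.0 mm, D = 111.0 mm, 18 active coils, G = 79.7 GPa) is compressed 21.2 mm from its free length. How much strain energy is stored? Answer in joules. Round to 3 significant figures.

1.33 J

k = Gd⁴/(8D³N_a) = (79.7×10³)(11.0⁴)/(8·111.0³·18) = 5.9251 N/mm
U = ½kδ² = 0.5 × 5.9251 × 21.2² = 1331.5 N·mm = 1.3315 J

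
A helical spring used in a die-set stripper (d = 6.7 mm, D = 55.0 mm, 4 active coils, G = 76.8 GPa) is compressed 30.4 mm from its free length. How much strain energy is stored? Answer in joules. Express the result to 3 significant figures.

13.4 J

k = Gd⁴/(8D³N_a) = (76.8×10³)(6.7⁴)/(8·55.0³·4) = 29.068 N/mm
U = ½kδ² = 0.5 × 29.068 × 30.4² = 13432 N·mm = 13.432 J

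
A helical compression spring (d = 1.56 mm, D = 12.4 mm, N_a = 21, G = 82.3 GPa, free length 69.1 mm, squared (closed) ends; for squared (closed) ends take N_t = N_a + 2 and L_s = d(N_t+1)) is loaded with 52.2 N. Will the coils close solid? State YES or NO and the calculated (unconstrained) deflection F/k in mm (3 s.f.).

YES, δ = 34.3 mm

k = Gd⁴/(8D³N_a) = (82.3×10³)(1.56⁴)/(8·12.4³·21) = 1.5217 N/mm
N_t = 23; L_s = 1.56·24 = 37.44 mm; δ_solid = L₀ − L_s = 69.1 − 37.44 = 31.66 mm
δ = F/k = 52.2/1.5217 = 34.304 mm
δ ≥ δ_solid → spring goes solid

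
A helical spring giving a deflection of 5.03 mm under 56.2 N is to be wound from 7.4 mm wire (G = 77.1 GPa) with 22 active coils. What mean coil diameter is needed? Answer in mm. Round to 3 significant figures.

49.0 mm

Required rate k = F/δ = 56.2/5.03 = 11.173 N/mm
D = (Gd⁴/(8N_a·k))^(1/3) = (77.1×10³·7.4⁴/(8·22·11.173))^(1/3)
  = (117571)^(1/3) = 48.9892 mm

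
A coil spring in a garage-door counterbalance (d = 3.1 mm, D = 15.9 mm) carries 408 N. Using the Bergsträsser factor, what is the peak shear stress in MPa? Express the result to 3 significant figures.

Spring index C = D/d = 15.9/3.1 = 5.1290
K_B = (4C+2)/(4C−3) = 22.516/17.516 = 1.2855
τ₀ = 8FD/(πd³) = 8·408·15.9/(π·3.1³) = 51897.6/93.591 = 554.51 MPa
τ_max = K·τ₀ = 1.2855 × 554.51 = 712.8 MPa

713 MPa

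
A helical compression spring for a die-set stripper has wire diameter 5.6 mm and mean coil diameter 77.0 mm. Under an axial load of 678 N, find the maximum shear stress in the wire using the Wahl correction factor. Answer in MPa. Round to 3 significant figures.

Spring index C = D/d = 77.0/5.6 = 13.7500
K_W = (4C−1)/(4C−4) + 0.615/C = 54.000/51.000 + 0.0447 = 1.1036
τ₀ = 8FD/(πd³) = 8·678·77.0/(π·5.6³) = 417648/551.71 = 757 MPa
τ_max = K·τ₀ = 1.1036 × 757 = 835.39 MPa

835 MPa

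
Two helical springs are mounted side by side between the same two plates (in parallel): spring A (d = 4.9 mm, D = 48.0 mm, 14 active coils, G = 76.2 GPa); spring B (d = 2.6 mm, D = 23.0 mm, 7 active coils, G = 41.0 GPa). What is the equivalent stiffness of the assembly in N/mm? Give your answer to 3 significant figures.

k_A = Gd⁴/(8D³N_a) = (76.2×10³)(4.9⁴)/(8·48.0³·14) = 3.5465 N/mm
k_B = Gd⁴/(8D³N_a) = (41.0×10³)(2.6⁴)/(8·23.0³·7) = 2.7498 N/mm
Parallel: k_eq = 3.5465 + 2.7498 = 6.2963 N/mm

6.30 N/mm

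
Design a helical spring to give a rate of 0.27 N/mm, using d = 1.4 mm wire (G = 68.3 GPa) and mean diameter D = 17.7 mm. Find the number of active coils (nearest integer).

N_a = Gd⁴/(8D³k) = (68.3×10³ × 1.4⁴)/(8 × 17.7³ × 0.27)
    = 262381 / 11977.7 = 21.91 → 22 coils

22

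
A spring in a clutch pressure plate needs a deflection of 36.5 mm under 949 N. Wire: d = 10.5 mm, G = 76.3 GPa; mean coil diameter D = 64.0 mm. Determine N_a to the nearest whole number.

17

Required rate k = F/δ = 949/36.5 = 26 N/mm
N_a = Gd⁴/(8D³k) = (76.3×10³ × 10.5⁴)/(8 × 64.0³ × 26)
    = 9.27431e+08 / 5.4526e+07 = 17.01 → 17 coils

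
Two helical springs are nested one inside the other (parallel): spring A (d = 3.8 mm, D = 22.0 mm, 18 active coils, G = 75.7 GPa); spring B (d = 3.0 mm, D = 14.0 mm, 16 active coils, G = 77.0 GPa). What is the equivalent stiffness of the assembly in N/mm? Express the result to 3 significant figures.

28.1 N/mm

k_A = Gd⁴/(8D³N_a) = (75.7×10³)(3.8⁴)/(8·22.0³·18) = 10.294 N/mm
k_B = Gd⁴/(8D³N_a) = (77.0×10³)(3.0⁴)/(8·14.0³·16) = 17.757 N/mm
Parallel: k_eq = 10.294 + 17.757 = 28.052 N/mm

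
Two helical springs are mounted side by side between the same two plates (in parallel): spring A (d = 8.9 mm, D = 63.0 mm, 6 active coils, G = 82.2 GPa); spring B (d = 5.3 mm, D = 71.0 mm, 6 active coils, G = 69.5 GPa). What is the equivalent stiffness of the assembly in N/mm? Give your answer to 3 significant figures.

46.2 N/mm

k_A = Gd⁴/(8D³N_a) = (82.2×10³)(8.9⁴)/(8·63.0³·6) = 42.97 N/mm
k_B = Gd⁴/(8D³N_a) = (69.5×10³)(5.3⁴)/(8·71.0³·6) = 3.1921 N/mm
Parallel: k_eq = 42.97 + 3.1921 = 46.162 N/mm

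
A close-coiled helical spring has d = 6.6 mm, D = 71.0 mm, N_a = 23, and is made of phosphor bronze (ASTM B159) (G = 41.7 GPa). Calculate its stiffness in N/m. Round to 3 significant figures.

1200 N/m

k = Gd⁴/(8D³N_a) = (41.7×10³ × 6.6⁴) / (8 × 71.0³ × 23)
  = 7.91246e+07 / 6.58556e+07 = 1.2015 N/mm = 1201.5 N/m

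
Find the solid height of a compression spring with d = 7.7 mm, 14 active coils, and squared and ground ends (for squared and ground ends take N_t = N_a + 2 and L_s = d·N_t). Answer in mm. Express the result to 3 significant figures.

123 mm

squared and ground ends: N_t = N_a + 2 = 14 + 2 = 16
L_s = d·N_t = 7.7 × 16 = 123.2 mm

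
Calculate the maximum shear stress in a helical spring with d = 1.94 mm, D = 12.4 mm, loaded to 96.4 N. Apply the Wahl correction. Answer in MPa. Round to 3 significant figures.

Spring index C = D/d = 12.4/1.94 = 6.3918
K_W = (4C−1)/(4C−4) + 0.615/C = 24.567/21.567 + 0.0962 = 1.2353
τ₀ = 8FD/(πd³) = 8·96.4·12.4/(π·1.94³) = 9562.88/22.938 = 416.9 MPa
τ_max = K·τ₀ = 1.2353 × 416.9 = 515.01 MPa

515 MPa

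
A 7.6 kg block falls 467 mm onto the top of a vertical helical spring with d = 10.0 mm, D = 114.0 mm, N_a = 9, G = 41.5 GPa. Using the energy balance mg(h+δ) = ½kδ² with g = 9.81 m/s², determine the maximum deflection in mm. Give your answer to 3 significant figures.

k = Gd⁴/(8D³N_a) = (41.5×10³)(10.0⁴)/(8·114.0³·9) = 3.8905 N/mm
W = mg = 7.6 × 9.81 = 74.556 N
½kδ² − Wδ − Wh = 0 → δ = (W + √(W² + 2kWh))/k
δ = (74.556 + √(5558.6 + 270913))/3.8905 = (74.556 + 525.81)/3.8905 = 154.32 mm

154 mm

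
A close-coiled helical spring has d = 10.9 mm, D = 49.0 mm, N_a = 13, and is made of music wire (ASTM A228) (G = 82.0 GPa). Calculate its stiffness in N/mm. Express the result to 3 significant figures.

k = Gd⁴/(8D³N_a) = (82.0×10³ × 10.9⁴) / (8 × 49.0³ × 13)
  = 1.1575e+09 / 1.22355e+07 = 94.602 N/mm

94.6 N/mm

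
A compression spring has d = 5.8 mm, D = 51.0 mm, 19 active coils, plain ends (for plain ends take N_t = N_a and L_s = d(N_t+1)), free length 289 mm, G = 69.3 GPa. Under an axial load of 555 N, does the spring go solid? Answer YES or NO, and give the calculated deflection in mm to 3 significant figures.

k = Gd⁴/(8D³N_a) = (69.3×10³)(5.8⁴)/(8·51.0³·19) = 3.8895 N/mm
N_t = 19; L_s = 5.8·20 = 116 mm; δ_solid = L₀ − L_s = 289 − 116 = 173 mm
δ = F/k = 555/3.8895 = 142.69 mm
δ < δ_solid → spring does not go solid

NO, δ = 143 mm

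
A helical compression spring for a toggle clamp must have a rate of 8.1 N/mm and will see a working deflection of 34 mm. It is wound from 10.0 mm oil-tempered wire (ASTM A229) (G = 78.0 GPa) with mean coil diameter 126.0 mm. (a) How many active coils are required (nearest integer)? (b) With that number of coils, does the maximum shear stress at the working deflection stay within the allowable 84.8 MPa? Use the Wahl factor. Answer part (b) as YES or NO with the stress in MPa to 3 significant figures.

N_a = Gd⁴/(8D³k) = (78.0×10³)(10.0⁴)/(8·126.0³·8.1) = 6.017 → N_a = 6
Actual rate k = Gd⁴/(8D³·6) = 8.1235 N/mm
Working load F = kδ = 8.1235·34 = 276.2 N
C = 126.0/10.0 = 12.6000; K_W = (4C−1)/(4C−4)+0.615/C = 1.1135
τ_max = K_W·8FD/(πd³) = 1.1135·88.62 = 98.675 MPa
τ_max > 84.8 MPa → exceeds allowable

(a) 6 coils; (b) NO, τ_max = 98.7 MPa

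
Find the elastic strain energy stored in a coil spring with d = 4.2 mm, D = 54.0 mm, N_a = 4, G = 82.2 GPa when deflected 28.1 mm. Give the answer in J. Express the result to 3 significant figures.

2.00 J

k = Gd⁴/(8D³N_a) = (82.2×10³)(4.2⁴)/(8·54.0³·4) = 5.0762 N/mm
U = ½kδ² = 0.5 × 5.0762 × 28.1² = 2004.1 N·mm = 2.0041 J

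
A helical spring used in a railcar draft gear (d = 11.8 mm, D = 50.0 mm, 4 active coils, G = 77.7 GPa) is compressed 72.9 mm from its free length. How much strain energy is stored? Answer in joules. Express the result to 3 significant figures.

k = Gd⁴/(8D³N_a) = (77.7×10³)(11.8⁴)/(8·50.0³·4) = 376.61 N/mm
U = ½kδ² = 0.5 × 376.61 × 72.9² = 1.0007e+06 N·mm = 1000.7 J

1000 J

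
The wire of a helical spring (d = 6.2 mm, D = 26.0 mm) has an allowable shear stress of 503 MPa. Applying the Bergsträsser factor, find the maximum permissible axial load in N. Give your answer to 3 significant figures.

1330 N

C = D/d = 26.0/6.2 = 4.1935
K_B = (4C+2)/(4C−3) = 18.774/13.774 = 1.3630
τ_max = K·8FD/(πd³) → F_max = τ_allow·πd³/(8DK)
F_max = 503·π·6.2³/(8·26.0·1.3630) = 3.7661e+05/283.5 = 1328.4 N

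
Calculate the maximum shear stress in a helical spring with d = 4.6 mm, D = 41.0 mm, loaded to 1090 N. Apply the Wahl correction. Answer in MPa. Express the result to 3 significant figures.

Spring index C = D/d = 41.0/4.6 = 8.9130
K_W = (4C−1)/(4C−4) + 0.615/C = 34.652/31.652 + 0.0690 = 1.1638
τ₀ = 8FD/(πd³) = 8·1090·41.0/(π·4.6³) = 357520/305.79 = 1169.2 MPa
τ_max = K·τ₀ = 1.1638 × 1169.2 = 1360.7 MPa

1360 MPa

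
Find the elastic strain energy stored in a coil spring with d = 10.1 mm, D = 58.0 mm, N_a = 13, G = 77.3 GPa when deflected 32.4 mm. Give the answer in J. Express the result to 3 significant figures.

k = Gd⁴/(8D³N_a) = (77.3×10³)(10.1⁴)/(8·58.0³·13) = 39.641 N/mm
U = ½kδ² = 0.5 × 39.641 × 32.4² = 20807 N·mm = 20.807 J

20.8 J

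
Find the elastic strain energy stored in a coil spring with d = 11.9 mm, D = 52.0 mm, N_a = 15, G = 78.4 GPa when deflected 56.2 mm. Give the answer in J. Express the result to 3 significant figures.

k = Gd⁴/(8D³N_a) = (78.4×10³)(11.9⁴)/(8·52.0³·15) = 93.178 N/mm
U = ½kδ² = 0.5 × 93.178 × 56.2² = 1.4715e+05 N·mm = 147.15 J

147 J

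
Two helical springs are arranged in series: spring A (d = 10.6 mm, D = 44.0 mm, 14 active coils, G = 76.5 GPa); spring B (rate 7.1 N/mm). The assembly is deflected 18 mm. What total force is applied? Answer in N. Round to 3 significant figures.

k_A = Gd⁴/(8D³N_a) = (76.5×10³)(10.6⁴)/(8·44.0³·14) = 101.23 N/mm
Series: 1/k_eq = 1/101.23 + 1/7.1 = 0.15072; k_eq = 6.6347 N/mm
F = k_eq·δ = 6.6347·18 = 119.42 N

119 N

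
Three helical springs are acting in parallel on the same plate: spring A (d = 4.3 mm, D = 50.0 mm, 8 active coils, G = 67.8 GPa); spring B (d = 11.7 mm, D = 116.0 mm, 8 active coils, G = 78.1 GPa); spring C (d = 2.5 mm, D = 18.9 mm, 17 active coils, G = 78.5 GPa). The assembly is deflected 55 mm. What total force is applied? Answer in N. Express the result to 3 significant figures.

k_A = Gd⁴/(8D³N_a) = (67.8×10³)(4.3⁴)/(8·50.0³·8) = 2.8974 N/mm
k_B = Gd⁴/(8D³N_a) = (78.1×10³)(11.7⁴)/(8·116.0³·8) = 14.65 N/mm
k_C = Gd⁴/(8D³N_a) = (78.5×10³)(2.5⁴)/(8·18.9³·17) = 3.3397 N/mm
Parallel: k_eq = 2.8974 + 14.65 + 3.3397 = 20.887 N/mm
F = k_eq·δ = 20.887·55 = 1148.8 N

1150 N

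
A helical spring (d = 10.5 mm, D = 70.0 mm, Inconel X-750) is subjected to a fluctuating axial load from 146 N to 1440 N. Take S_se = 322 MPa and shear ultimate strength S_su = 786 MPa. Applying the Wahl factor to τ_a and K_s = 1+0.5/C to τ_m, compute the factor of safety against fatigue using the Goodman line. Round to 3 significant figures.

1.83

C = D/d = 70.0/10.5 = 6.6667; K_W = (4C−1)/(4C−4)+0.615/C = 1.2246; K_s = 1+0.5/C = 1.0750
F_a = (F_max−F_min)/2 = 647 N; F_m = (F_max+F_min)/2 = 793 N
τ_a = K_W·8F_aD/(πd³) = 1.2246 × 99.626 = 122 MPa
τ_m = K_s·8F_mD/(πd³) = 1.0750 × 122.11 = 131.27 MPa
Goodman: 1/n_f = τ_a/S_se + τ_m/S_su = 122/322 + 131.27/786 = 0.37889 + 0.16700 = 0.5459
n_f = 1/0.5459 = 1.832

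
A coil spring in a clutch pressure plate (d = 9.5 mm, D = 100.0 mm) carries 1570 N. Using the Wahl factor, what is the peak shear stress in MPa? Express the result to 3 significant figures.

Spring index C = D/d = 100.0/9.5 = 10.5263
K_W = (4C−1)/(4C−4) + 0.615/C = 41.105/38.105 + 0.0584 = 1.1372
τ₀ = 8FD/(πd³) = 8·1570·100.0/(π·9.5³) = 1.256e+06/2693.5 = 466.3 MPa
τ_max = K·τ₀ = 1.1372 × 466.3 = 530.26 MPa

530 MPa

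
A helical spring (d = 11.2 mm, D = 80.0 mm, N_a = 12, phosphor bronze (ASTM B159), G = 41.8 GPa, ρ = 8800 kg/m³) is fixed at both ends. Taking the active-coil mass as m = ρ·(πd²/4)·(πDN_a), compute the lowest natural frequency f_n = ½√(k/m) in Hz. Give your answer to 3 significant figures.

35.8 Hz

k = Gd⁴/(8D³N_a) = (41.8×10³)(11.2⁴)/(8·80.0³·12) = 13.382 N/mm = 13382 N/m
Wire length L = πDN_a = π·80.0·12 = 3015.9 mm
m = ρ·(πd²/4)·L = 8800 × 98.52×10⁻⁶ m² × 3.0159 m = 2.6147 kg
f_n = ½√(k/m) = 0.5·√(13382/2.6147) = 0.5·√(5117.7) = 35.769 Hz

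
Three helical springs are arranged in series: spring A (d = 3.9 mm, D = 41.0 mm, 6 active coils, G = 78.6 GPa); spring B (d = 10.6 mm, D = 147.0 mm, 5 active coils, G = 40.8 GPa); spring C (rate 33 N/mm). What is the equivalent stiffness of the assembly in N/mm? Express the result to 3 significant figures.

2.18 N/mm

k_A = Gd⁴/(8D³N_a) = (78.6×10³)(3.9⁴)/(8·41.0³·6) = 5.4965 N/mm
k_B = Gd⁴/(8D³N_a) = (40.8×10³)(10.6⁴)/(8·147.0³·5) = 4.0539 N/mm
Series: 1/k_eq = 1/5.4965 + 1/4.0539 + 1/33 = 0.45891; k_eq = 2.1791 N/mm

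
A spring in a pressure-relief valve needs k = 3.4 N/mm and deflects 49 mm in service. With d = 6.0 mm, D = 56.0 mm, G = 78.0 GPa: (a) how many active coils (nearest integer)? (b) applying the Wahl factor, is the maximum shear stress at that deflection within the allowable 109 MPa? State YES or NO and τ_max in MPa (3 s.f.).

(a) 21 coils; (b) NO, τ_max = 128 MPa

N_a = Gd⁴/(8D³k) = (78.0×10³)(6.0⁴)/(8·56.0³·3.4) = 21.16 → N_a = 21
Actual rate k = Gd⁴/(8D³·21) = 3.4263 N/mm
Working load F = kδ = 3.4263·49 = 167.89 N
C = 56.0/6.0 = 9.3333; K_W = (4C−1)/(4C−4)+0.615/C = 1.1559
τ_max = K_W·8FD/(πd³) = 1.1559·110.84 = 128.12 MPa
τ_max > 109 MPa → exceeds allowable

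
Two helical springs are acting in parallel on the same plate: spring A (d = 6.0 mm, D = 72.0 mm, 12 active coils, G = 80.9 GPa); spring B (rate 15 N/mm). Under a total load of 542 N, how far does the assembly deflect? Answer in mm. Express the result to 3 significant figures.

30.2 mm

k_A = Gd⁴/(8D³N_a) = (80.9×10³)(6.0⁴)/(8·72.0³·12) = 2.9261 N/mm
Parallel: k_eq = 2.9261 + 15 = 17.926 N/mm
δ = F/k_eq = 542/17.926 = 30.235 mm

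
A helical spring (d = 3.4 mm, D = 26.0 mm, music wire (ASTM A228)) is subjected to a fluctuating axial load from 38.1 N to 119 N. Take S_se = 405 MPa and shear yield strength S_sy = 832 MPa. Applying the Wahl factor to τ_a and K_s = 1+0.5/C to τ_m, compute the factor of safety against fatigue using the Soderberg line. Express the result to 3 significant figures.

C = D/d = 26.0/3.4 = 7.6471; K_W = (4C−1)/(4C−4)+0.615/C = 1.1933; K_s = 1+0.5/C = 1.0654
F_a = (F_max−F_min)/2 = 40.45 N; F_m = (F_max+F_min)/2 = 78.55 N
τ_a = K_W·8F_aD/(πd³) = 1.1933 × 68.139 = 81.307 MPa
τ_m = K_s·8F_mD/(πd³) = 1.0654 × 132.32 = 140.97 MPa
Soderberg: 1/n_f = τ_a/S_se + τ_m/S_sy = 81.307/405 + 140.97/832 = 0.20076 + 0.16944 = 0.37019
n_f = 1/0.37019 = 2.701

2.70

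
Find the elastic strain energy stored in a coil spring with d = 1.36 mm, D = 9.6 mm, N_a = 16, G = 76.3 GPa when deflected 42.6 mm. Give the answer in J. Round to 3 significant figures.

k = Gd⁴/(8D³N_a) = (76.3×10³)(1.36⁴)/(8·9.6³·16) = 2.3049 N/mm
U = ½kδ² = 0.5 × 2.3049 × 42.6² = 2091.4 N·mm = 2.0914 J

2.09 J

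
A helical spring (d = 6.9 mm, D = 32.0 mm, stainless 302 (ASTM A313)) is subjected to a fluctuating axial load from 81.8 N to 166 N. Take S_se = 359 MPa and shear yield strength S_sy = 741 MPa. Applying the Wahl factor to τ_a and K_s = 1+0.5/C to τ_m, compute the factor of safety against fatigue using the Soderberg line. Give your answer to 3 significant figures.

11.8

C = D/d = 32.0/6.9 = 4.6377; K_W = (4C−1)/(4C−4)+0.615/C = 1.3388; K_s = 1+0.5/C = 1.1078
F_a = (F_max−F_min)/2 = 42.1 N; F_m = (F_max+F_min)/2 = 123.9 N
τ_a = K_W·8F_aD/(πd³) = 1.3388 × 10.443 = 13.981 MPa
τ_m = K_s·8F_mD/(πd³) = 1.1078 × 30.734 = 34.047 MPa
Soderberg: 1/n_f = τ_a/S_se + τ_m/S_sy = 13.981/359 + 34.047/741 = 0.03894 + 0.04595 = 0.084892
n_f = 1/0.084892 = 11.78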